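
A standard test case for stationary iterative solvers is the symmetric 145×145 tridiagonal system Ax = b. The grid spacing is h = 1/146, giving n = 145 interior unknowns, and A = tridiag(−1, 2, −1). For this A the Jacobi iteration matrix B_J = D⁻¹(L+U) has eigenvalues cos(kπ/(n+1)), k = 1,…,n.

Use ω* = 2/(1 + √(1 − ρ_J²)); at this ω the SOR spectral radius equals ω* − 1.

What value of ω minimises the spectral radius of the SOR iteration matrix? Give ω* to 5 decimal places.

spectrum of D⁻¹(L+U) = {cos(kπ/146) : 1≤k≤145}; ρ_J = cos(π/146) = 0.99977.
√(1−ρ_J²) simplifies to sin(π/146) = 0.021516.
ω* = 2 / (1 + 0.021516) = 2 / 1.021516 ≈ 1.95787.
ρ_SOR = ω* − 1 ≈ 0.95787.

ω* = 1.95787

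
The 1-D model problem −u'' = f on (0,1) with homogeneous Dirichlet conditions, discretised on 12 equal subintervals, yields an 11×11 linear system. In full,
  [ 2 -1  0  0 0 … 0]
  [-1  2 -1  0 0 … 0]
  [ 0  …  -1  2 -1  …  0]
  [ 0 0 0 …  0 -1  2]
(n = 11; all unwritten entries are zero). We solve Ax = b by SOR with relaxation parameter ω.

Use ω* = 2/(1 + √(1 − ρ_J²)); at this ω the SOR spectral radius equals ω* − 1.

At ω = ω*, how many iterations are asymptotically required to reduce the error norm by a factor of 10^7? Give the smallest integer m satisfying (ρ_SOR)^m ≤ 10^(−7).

m = 31

½·tridiag(1,0,1) at n=11: λ_k = cos(kπ/12); max |λ| at k=1 ⇒ ρ_J = cos(π/12) ≈ 0.9659258.
1 − cos²(π/12) = sin²(π/12) ⇒ √(1−ρ_J²) = sin(π/12) = 0.2588190.
[ω*] 2 ÷ (1 + 0.2588190) = 2 ÷ 1.2588190 = 1.5887908.
ρ_SOR = ω* − 1 ≈ 0.5887908.
7·ln10 = 16.1181; −ln(0.5887908) = 0.529684; m = ⌈16.1181/0.529684⌉ = ⌈30.430⌉ = 31.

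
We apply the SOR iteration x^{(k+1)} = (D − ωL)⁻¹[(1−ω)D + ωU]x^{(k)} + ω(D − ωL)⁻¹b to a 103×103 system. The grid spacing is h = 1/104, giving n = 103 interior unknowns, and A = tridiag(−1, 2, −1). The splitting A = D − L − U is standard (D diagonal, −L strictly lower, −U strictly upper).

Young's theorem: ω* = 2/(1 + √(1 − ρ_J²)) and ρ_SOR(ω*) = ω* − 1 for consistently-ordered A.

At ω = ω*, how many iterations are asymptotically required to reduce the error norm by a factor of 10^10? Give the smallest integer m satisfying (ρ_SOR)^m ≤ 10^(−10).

½·tridiag(1,0,1) at n=103: λ_k = cos(kπ/104); max |λ| at k=1 ⇒ ρ_J = cos(π/104) ≈ 0.9995438.
√(1 − cos²(π/104)) = sin(π/104) ≈ 0.0302030.
ω* = 2/(1 + 0.0302030) = 2/1.0302030 = 1.9413650.
At ω = 1.9413650 every |λ(B_ω)| = ω−1, so ρ_SOR = 0.9413650.
Need (0.9413650)^m ≤ 10^(−10): m ≥ 10·ln10/|ln 0.9413650| = 23.0259/0.0604243 = 381.070 ⇒ m = 382.

m = 382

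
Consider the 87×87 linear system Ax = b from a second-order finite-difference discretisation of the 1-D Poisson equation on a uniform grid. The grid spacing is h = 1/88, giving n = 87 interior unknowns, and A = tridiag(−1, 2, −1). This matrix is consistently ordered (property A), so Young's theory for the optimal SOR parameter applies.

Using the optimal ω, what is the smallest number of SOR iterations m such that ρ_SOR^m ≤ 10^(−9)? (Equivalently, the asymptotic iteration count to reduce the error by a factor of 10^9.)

spectrum of D⁻¹(L+U) = {cos(kπ/88) : 1≤k≤87}; ρ_J = cos(π/88) = 0.9993628.
√(1−ρ_J²) = |sin(π/88)| = 0.0356923
[ω*] 2 ÷ (1 + 0.0356923) = 2 ÷ 1.0356923 = 1.9310755.
Hence ρ(B_{ω*}) = 1.9310755 − 1 = 0.9310755.
(0.9310755)^m ≤ 10^{−9}  ⇒  m·ln(0.9310755) ≤ −9·ln10  ⇒  m ≥ 290.182  ⇒  m = 291

m = 291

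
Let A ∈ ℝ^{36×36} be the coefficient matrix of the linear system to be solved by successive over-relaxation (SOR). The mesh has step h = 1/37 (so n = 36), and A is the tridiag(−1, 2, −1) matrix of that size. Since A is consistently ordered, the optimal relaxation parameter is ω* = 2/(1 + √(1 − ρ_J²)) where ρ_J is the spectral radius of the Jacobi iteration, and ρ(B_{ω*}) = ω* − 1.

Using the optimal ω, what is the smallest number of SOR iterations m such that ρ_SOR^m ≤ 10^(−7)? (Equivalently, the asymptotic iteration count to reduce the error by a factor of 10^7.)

spectrum of D⁻¹(L+U) = {cos(kπ/37) : 1≤k≤36}; ρ_J = cos(π/37) = 0.9963975.
√(1−ρ_J²) = |sin(π/37)| = 0.0848059
[ω*] 2 ÷ (1 + 0.0848059) = 2 ÷ 1.0848059 = 1.8436478.
Hence ρ(B_{ω*}) = 1.8436478 − 1 = 0.8436478.
For 7 digits: m = 7·ln10 / (−ln 0.8436478) = 16.1181/0.17002 = 94.801; round up → m = 95.

m = 95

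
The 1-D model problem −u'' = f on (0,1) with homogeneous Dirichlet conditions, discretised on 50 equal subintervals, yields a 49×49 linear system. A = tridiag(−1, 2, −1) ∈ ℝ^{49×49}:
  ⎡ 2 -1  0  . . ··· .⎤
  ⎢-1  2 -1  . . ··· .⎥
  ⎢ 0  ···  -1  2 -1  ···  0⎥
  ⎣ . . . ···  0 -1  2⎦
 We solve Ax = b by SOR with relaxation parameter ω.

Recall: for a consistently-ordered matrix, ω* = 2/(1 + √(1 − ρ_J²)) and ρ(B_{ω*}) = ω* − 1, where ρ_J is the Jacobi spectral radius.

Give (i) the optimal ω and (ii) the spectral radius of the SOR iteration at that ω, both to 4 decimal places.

ω* = 1.8818, ρ_SOR = 0.8818

½·tridiag(1,0,1) at n=49: λ_k = cos(kπ/50); max |λ| at k=1 ⇒ ρ_J = cos(π/50) ≈ 0.9980.
√(1−ρ_J²) = |sin(π/50)| = 0.06279
[ω*] 2 ÷ (1 + 0.06279) = 2 ÷ 1.06279 = 1.8818.
ρ_SOR = ω* − 1 = 1.8818 − 1 = 0.8818.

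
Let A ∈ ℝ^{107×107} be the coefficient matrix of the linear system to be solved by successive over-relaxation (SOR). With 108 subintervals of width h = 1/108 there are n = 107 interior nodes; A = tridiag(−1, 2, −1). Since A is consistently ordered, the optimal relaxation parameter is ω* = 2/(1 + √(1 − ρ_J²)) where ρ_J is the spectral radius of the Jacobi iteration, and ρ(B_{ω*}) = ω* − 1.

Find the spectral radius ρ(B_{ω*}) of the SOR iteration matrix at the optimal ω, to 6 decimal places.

ρ_SOR = 0.943475

[ρ_J] n=107: ρ(B_J) = cos(π/(n+1)) = cos(π/108) = 0.999577.
√(1−ρ_J²) = |sin(π/108)| = 0.0290847
ω* = 2 / (1 + 0.0290847) = 2 / 1.0290847 ≈ 1.943475.
ρ_SOR = ω* − 1 ≈ 0.943475.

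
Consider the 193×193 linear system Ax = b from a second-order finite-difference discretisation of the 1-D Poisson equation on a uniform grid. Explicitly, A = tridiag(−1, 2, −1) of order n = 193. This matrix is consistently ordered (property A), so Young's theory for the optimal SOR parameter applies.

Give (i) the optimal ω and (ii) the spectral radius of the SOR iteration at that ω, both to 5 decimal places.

[ρ_J] n=193: ρ(B_J) = cos(π/(n+1)) = cos(π/194) = 0.99987.
√(1 − cos²(π/194)) = sin(π/194) ≈ 0.016193.
So ω* = 2/1.016193 = 1.96813 (Young).
ρ(B_{ω*}) = ω*−1 = 0.96813

ω* = 1.96813, ρ_SOR = 0.96813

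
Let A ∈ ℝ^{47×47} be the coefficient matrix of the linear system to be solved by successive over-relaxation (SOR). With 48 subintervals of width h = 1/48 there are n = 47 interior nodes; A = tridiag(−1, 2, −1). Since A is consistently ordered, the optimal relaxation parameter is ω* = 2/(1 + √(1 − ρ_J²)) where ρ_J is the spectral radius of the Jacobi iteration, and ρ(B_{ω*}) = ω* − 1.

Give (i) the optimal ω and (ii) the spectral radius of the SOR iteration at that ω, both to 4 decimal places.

With n=47, ρ(Jacobi) = cos(π/48) = 0.9979.
√(1−ρ_J²) simplifies to sin(π/48) = 0.06540.
Young: ω* = 2/(1+√(1−ρ_J²)) = 2/(1+0.06540) = 2/1.06540 = 1.8772.
Hence ρ(B_{ω*}) = 1.8772 − 1 = 0.8772.

ω* = 1.8772, ρ_SOR = 0.8772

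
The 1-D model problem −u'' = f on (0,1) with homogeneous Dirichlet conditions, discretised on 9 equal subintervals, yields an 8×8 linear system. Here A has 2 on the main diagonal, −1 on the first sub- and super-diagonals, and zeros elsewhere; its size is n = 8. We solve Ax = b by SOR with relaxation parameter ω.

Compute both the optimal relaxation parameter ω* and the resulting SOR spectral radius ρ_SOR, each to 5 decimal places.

B_J for the 8×8 system has eigenvalues cos(kπ/9); ρ_J = cos(π/9) = 0.93969.
√(1 − cos²(π/9)) = sin(π/9) ≈ 0.342020.
Then 2/(1+√(1−ρ_J²)) = 2/(1+0.342020); ω* = 2/1.342020 = 1.49029.
At ω = 1.49029 every |λ(B_ω)| = ω−1, so ρ_SOR = 0.49029.

ω* = 1.49029, ρ_SOR = 0.49029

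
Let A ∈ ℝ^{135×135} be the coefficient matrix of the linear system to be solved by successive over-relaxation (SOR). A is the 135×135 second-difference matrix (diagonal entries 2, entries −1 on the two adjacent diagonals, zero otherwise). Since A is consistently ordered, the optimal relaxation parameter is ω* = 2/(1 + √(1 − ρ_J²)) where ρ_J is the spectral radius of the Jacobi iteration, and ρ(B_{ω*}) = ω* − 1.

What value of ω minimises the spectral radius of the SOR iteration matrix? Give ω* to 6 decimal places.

n=135: λ(B_J) = 1 − λ(A)/2 = cos(kπ/136); k=1 gives ρ_J = 0.999733.
√(1−ρ_J²) = |sin(π/136)| = 0.0230979
Young: ω* = 2/(1+√(1−ρ_J²)) = 2/(1+0.0230979) = 2/1.0230979 = 1.954847.
[ρ_SOR] ω* − 1 = 0.954847.

ω* = 1.954847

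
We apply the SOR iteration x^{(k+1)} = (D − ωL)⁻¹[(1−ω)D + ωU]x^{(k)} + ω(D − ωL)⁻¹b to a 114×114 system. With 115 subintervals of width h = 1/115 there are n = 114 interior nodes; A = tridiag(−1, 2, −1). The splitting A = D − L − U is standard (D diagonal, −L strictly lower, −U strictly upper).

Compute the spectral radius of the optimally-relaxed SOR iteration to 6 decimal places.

ρ_J = max_k |cos(kπ/115)| = cos(π/115) = 0.999627
√(1−ρ_J²) simplifies to sin(π/115) = 0.0273148.
So ω* = 2/1.0273148 = 1.946823 (Young).
[ρ_SOR] ω* − 1 = 0.946823.

ρ_SOR = 0.946823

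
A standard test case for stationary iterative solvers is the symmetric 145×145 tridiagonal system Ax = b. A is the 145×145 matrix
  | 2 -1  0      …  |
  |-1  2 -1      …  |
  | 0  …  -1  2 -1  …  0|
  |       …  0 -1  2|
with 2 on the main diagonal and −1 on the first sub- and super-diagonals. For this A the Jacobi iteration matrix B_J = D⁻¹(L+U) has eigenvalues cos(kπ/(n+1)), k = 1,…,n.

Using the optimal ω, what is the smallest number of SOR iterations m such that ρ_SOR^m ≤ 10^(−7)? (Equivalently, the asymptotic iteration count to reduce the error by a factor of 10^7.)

With n=145, ρ(Jacobi) = cos(π/146) = 0.9997685.
√(1−ρ_J²) = |sin(π/146)| = 0.0215161
ω* = 2/(1 + 0.0215161) = 2/1.0215161 = 1.9578742.
ρ_SOR = ω* − 1 = 1.9578742 − 1 = 0.9578742.
m ≥ 7·ln10 / (−ln 0.9578742) = 374.502; smallest integer m = 375.

m = 375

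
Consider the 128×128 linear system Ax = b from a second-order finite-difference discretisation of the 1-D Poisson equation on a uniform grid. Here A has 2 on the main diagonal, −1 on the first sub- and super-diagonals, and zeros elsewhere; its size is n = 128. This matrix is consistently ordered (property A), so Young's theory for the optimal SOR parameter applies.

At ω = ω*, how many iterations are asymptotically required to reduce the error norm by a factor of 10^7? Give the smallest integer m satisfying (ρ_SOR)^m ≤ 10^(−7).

m = 331

B_J for the 128×128 system has eigenvalues cos(kπ/129); ρ_J = cos(π/129) = 0.9997035.
√(1 − cos²(π/129)) = sin(π/129) ≈ 0.0243510.
ω* = 2/(1 + 0.0243510) = 2/1.0243510 = 1.9524558.
ρ(B_{ω*}) = ω*−1 = 0.9524558
7·ln10 = 16.1181; −ln(0.9524558) = 0.0487116; m = ⌈16.1181/0.0487116⌉ = ⌈330.888⌉ = 331.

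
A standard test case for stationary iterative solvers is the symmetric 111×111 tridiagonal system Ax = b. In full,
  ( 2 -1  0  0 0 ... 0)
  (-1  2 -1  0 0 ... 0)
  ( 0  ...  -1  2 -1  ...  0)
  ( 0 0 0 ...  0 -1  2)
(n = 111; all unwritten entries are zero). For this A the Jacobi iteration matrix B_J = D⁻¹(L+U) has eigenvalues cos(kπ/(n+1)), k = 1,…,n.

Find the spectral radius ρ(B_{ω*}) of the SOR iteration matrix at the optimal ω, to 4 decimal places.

[ρ_J] n=111: ρ(B_J) = cos(π/(n+1)) = cos(π/112) = 0.9996.
root = sin(π/112) = 0.02805  (since 1−cos² = sin²).
Young: ω* = 2/(1+√(1−ρ_J²)) = 2/(1+0.02805) = 2/1.02805 = 1.9454.
Hence ρ(B_{ω*}) = 1.9454 − 1 = 0.9454.

ρ_SOR = 0.9454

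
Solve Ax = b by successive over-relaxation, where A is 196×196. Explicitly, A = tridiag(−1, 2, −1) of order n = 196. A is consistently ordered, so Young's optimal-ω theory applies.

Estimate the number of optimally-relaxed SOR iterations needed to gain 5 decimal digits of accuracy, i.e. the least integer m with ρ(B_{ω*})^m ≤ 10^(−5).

m = 361

½·tridiag(1,0,1) at n=196: λ_k = cos(kπ/197); max |λ| at k=1 ⇒ ρ_J = cos(π/197) ≈ 0.9998728.
1 − cos²(π/197) = sin²(π/197) ⇒ √(1−ρ_J²) = sin(π/197) = 0.0159465.
ω* = 2 / (1 + 0.0159465) = 2 / 1.0159465 ≈ 1.9686076.
ρ_SOR = ω* − 1 = 1.9686076 − 1 = 0.9686076.
For 5 digits: m = 5·ln10 / (−ln 0.9686076) = 11.5129/0.0318957 = 360.955; round up → m = 361.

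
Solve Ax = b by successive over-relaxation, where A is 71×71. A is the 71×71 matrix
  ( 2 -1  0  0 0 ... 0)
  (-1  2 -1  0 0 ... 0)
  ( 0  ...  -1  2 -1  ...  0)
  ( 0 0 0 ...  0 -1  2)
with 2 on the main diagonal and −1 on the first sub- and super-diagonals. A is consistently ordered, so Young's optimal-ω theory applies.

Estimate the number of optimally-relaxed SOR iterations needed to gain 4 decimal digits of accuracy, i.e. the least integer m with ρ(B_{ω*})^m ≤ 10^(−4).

[ρ_J] n=71: ρ(B_J) = cos(π/(n+1)) = cos(π/72) = 0.9990482.
1 − cos²(π/72) = sin²(π/72) ⇒ √(1−ρ_J²) = sin(π/72) = 0.0436194.
ω* = 2 / (1 + 0.0436194) = 2 / 1.0436194 ≈ 1.9164075.
ρ_SOR = ω* − 1 ≈ 0.9164075.
For 4 digits: m = 4·ln10 / (−ln 0.9164075) = 9.21034/0.0872941 = 105.509; round up → m = 106.

m = 106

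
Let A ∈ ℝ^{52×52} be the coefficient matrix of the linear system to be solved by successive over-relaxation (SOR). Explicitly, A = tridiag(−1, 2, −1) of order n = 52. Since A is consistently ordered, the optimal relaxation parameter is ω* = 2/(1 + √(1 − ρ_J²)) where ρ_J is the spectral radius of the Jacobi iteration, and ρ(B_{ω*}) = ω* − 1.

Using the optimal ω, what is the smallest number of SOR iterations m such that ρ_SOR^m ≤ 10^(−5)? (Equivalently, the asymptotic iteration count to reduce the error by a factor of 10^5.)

With n=52, ρ(Jacobi) = cos(π/53) = 0.9982437.
√(1−ρ_J²) simplifies to sin(π/53) = 0.0592406.
ω* = 2/(1+0.0592406) = 1.8881451
Hence ρ(B_{ω*}) = 1.8881451 − 1 = 0.8881451.
(0.8881451)^m ≤ 10^{−5}  ⇒  m·ln(0.8881451) ≤ −5·ln10  ⇒  m ≥ 97.057  ⇒  m = 98

m = 98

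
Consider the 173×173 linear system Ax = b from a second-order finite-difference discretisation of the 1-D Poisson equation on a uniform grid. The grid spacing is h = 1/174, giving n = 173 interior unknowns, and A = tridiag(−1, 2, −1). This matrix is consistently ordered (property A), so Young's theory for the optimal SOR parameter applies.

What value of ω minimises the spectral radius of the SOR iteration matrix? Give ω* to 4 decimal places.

½·tridiag(1,0,1) at n=173: λ_k = cos(kπ/174); max |λ| at k=1 ⇒ ρ_J = cos(π/174) ≈ 0.9998.
√(1−ρ_J²) simplifies to sin(π/174) = 0.01805.
ω* = 2/(1 + 0.01805) = 2/1.01805 = 1.9645.
At ω = 1.9645 every |λ(B_ω)| = ω−1, so ρ_SOR = 0.9645.

ω* = 1.9645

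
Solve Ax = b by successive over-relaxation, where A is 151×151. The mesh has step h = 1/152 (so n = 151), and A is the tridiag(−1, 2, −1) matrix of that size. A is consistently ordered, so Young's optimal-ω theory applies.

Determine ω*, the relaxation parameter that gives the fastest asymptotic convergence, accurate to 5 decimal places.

ω* = 1.95950

n=151: λ(B_J) = 1 − λ(A)/2 = cos(kπ/152); k=1 gives ρ_J = 0.99979.
√(1−ρ_J²) simplifies to sin(π/152) = 0.020667.
ω* = 2/(1+0.020667) = 1.95950
Hence ρ(B_{ω*}) = 1.95950 − 1 = 0.95950.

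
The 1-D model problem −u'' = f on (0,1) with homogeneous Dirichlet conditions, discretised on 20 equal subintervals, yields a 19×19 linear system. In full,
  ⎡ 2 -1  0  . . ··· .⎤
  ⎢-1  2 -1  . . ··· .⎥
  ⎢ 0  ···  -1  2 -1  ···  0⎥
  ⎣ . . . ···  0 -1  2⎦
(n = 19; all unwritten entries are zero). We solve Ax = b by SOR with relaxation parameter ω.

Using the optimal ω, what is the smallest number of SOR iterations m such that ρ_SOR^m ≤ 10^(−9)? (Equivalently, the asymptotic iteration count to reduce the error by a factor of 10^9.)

m = 66

spectrum of D⁻¹(L+U) = {cos(kπ/20) : 1≤k≤19}; ρ_J = cos(π/20) = 0.9876883.
root = sin(π/20) = 0.1564345  (since 1−cos² = sin²).
ω* = 2/(1 + 0.1564345) = 2/1.1564345 = 1.7294538.
ρ_SOR = ω* − 1 ≈ 0.7294538.
For 9 digits: m = 9·ln10 / (−ln 0.7294538) = 20.7233/0.315459 = 65.693; round up → m = 66.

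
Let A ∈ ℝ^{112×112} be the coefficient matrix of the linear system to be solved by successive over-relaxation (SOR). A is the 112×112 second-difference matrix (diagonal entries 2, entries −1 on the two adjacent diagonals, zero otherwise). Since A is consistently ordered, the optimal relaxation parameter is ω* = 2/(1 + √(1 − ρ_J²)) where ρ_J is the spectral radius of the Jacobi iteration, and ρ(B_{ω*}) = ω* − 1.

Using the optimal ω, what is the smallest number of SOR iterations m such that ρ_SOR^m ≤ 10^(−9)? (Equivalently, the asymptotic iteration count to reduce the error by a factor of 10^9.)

½·tridiag(1,0,1) at n=112: λ_k = cos(kπ/113); max |λ| at k=1 ⇒ ρ_J = cos(π/113) ≈ 0.9996136.
root = sin(π/113) = 0.0277981  (since 1−cos² = sin²).
ω* = 2/(1+0.0277981) = 1.9459075
ρ_SOR = ω* − 1 = 1.9459075 − 1 = 0.9459075.
Need (0.9459075)^m ≤ 10^(−9): m ≥ 9·ln10/|ln 0.9459075| = 20.7233/0.0556105 = 372.651 ⇒ m = 373.

m = 373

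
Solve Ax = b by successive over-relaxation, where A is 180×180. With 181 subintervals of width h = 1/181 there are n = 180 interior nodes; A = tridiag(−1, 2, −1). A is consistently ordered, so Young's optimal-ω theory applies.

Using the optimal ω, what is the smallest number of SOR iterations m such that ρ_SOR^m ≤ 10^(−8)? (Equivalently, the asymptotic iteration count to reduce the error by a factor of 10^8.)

m = 531

B_J for the 180×180 system has eigenvalues cos(kπ/181); ρ_J = cos(π/181) = 0.9998494.
root = sin(π/181) = 0.0173560  (since 1−cos² = sin²).
So ω* = 2/1.0173560 = 1.9658802 (Young).
At ω = 1.9658802 every |λ(B_ω)| = ω−1, so ρ_SOR = 0.9658802.
ρ_SOR^m ≤ 10^(−8) ⇔ m ≥ 8·ln10/(−ln 0.9658802) = 18.4207/0.0347155 = 530.619; m = ⌈530.619⌉ = 531.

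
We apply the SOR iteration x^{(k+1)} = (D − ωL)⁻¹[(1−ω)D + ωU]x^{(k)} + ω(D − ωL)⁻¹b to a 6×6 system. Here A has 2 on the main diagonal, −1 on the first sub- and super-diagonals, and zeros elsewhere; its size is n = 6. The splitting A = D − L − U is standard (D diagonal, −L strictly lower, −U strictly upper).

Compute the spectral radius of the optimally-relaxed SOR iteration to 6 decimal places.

ρ_SOR = 0.394813

[ρ_J] n=6: ρ(B_J) = cos(π/(n+1)) = cos(π/7) = 0.900969.
root = sin(π/7) = 0.4338837  (since 1−cos² = sin²).
ω* = 2/(1+0.4338837) = 1.394813
ρ(B_{ω*}) = ω*−1 = 0.394813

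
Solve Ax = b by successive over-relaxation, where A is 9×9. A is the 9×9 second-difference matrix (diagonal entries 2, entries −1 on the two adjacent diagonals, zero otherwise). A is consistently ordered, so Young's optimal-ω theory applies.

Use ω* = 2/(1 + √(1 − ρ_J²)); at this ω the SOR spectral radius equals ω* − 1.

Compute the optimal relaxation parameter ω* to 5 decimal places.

B_J for the 9×9 system has eigenvalues cos(kπ/10); ρ_J = cos(π/10) = 0.95106.
1 − cos²(π/10) = sin²(π/10) ⇒ √(1−ρ_J²) = sin(π/10) = 0.309017.
Then 2/(1+√(1−ρ_J²)) = 2/(1+0.309017); ω* = 2/1.309017 = 1.52786.
and ρ(B_{ω*}) = 1.52786 − 1 = 0.52786.

ω* = 1.52786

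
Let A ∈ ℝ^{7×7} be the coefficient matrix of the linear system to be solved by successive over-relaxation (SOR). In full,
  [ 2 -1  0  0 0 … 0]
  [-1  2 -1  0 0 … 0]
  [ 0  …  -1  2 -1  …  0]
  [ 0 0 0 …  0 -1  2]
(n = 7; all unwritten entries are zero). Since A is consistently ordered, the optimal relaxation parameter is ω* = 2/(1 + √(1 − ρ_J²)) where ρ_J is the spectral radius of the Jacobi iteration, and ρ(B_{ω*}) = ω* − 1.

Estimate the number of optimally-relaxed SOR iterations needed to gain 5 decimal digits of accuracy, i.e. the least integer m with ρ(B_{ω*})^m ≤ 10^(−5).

spectrum of D⁻¹(L+U) = {cos(kπ/8) : 1≤k≤7}; ρ_J = cos(π/8) = 0.9238795.
√(1 − cos²(π/8)) = sin(π/8) ≈ 0.3826834.
So ω* = 2/1.3826834 = 1.4464627 (Young).
Hence ρ(B_{ω*}) = 1.4464627 − 1 = 0.4464627.
Need (0.4464627)^m ≤ 10^(−5): m ≥ 5·ln10/|ln 0.4464627| = 11.5129/0.806399 = 14.277 ⇒ m = 15.

m = 15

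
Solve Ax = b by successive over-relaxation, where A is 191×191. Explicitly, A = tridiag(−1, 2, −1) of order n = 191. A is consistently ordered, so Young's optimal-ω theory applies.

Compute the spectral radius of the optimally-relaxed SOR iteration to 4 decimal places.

½·tridiag(1,0,1) at n=191: λ_k = cos(kπ/192); max |λ| at k=1 ⇒ ρ_J = cos(π/192) ≈ 0.9999.
root = sin(π/192) = 0.01636  (since 1−cos² = sin²).
[ω*] 2 ÷ (1 + 0.01636) = 2 ÷ 1.01636 = 1.9678.
ρ_SOR = ω* − 1 ≈ 0.9678.

ρ_SOR = 0.9678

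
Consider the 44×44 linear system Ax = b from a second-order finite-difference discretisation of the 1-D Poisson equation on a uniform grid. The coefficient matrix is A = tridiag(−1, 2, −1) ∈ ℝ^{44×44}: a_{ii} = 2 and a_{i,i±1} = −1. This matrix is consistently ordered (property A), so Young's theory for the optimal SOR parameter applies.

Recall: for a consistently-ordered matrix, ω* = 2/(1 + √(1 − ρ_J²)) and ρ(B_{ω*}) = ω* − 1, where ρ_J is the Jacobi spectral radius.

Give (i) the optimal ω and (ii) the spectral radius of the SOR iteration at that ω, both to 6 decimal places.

spectrum of D⁻¹(L+U) = {cos(kπ/45) : 1≤k≤44}; ρ_J = cos(π/45) = 0.997564.
root = sin(π/45) = 0.0697565  (since 1−cos² = sin²).
ω* = 2/(1 + 0.0697565) = 2/1.0697565 = 1.869584.
[ρ_SOR] ω* − 1 = 0.869584.

ω* = 1.869584, ρ_SOR = 0.869584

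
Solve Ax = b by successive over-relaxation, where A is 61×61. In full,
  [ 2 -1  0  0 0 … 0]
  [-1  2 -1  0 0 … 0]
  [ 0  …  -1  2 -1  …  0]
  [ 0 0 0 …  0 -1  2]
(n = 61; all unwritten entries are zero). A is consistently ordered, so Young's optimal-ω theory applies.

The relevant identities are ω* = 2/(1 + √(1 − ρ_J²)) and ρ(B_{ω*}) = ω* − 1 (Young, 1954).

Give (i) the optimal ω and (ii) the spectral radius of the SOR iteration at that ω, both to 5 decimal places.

½·tridiag(1,0,1) at n=61: λ_k = cos(kπ/62); max |λ| at k=1 ⇒ ρ_J = cos(π/62) ≈ 0.99872.
root = sin(π/62) = 0.050649  (since 1−cos² = sin²).
ω* = 2/(1+0.050649) = 1.90359
ρ_SOR = ω* − 1 = 1.90359 − 1 = 0.90359.

ω* = 1.90359, ρ_SOR = 0.90359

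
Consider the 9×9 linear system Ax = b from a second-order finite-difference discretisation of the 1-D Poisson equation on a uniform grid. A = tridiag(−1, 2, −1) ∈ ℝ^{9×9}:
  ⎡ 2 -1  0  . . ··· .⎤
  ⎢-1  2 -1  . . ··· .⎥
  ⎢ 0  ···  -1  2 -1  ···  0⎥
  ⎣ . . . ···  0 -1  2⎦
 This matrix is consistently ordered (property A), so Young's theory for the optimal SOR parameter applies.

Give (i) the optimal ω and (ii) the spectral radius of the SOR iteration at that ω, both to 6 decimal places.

½·tridiag(1,0,1) at n=9: λ_k = cos(kπ/10); max |λ| at k=1 ⇒ ρ_J = cos(π/10) ≈ 0.951057.
root = sin(π/10) = 0.3090170  (since 1−cos² = sin²).
ω* = 2 / (1 + 0.3090170) = 2 / 1.3090170 ≈ 1.527864.
ρ_SOR = ω* − 1 = 1.527864 − 1 = 0.527864.

ω* = 1.527864, ρ_SOR = 0.527864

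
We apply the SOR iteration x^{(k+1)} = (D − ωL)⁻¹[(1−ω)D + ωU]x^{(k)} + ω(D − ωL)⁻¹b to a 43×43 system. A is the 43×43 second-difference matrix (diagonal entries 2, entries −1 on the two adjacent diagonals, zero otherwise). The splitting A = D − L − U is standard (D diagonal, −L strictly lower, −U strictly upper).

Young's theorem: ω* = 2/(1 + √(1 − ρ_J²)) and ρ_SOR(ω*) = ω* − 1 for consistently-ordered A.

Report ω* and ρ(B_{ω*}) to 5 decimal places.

n=43: λ(B_J) = 1 − λ(A)/2 = cos(kπ/44); k=1 gives ρ_J = 0.99745.
√(1−ρ_J²) simplifies to sin(π/44) = 0.071339.
Young: ω* = 2/(1+√(1−ρ_J²)) = 2/(1+0.071339) = 2/1.071339 = 1.86682.
and ρ(B_{ω*}) = 1.86682 − 1 = 0.86682.

ω* = 1.86682, ρ_SOR = 0.86682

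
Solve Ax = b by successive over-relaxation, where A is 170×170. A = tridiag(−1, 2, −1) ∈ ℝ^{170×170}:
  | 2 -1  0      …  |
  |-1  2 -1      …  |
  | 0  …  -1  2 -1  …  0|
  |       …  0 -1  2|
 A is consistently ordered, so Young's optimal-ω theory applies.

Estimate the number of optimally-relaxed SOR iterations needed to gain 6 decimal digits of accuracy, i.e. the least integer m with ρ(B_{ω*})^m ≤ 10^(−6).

n=170: λ(B_J) = 1 − λ(A)/2 = cos(kπ/171); k=1 gives ρ_J = 0.9998312.
1 − cos²(π/171) = sin²(π/171) ⇒ √(1−ρ_J²) = sin(π/171) = 0.0183709.
ω* = 2 / (1 + 0.0183709) = 2 / 1.0183709 ≈ 1.9639210.
and ρ(B_{ω*}) = 1.9639210 − 1 = 0.9639210.
(0.9639210)^m ≤ 10^{−6}  ⇒  m·ln(0.9639210) ≤ −6·ln10  ⇒  m ≥ 375.974  ⇒  m = 376

m = 376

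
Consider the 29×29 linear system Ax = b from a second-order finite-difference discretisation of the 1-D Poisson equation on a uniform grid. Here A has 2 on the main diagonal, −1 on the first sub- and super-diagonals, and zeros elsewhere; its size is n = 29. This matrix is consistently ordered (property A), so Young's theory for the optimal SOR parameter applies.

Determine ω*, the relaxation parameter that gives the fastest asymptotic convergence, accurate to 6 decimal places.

spectrum of D⁻¹(L+U) = {cos(kπ/30) : 1≤k≤29}; ρ_J = cos(π/30) = 0.994522.
1 − cos²(π/30) = sin²(π/30) ⇒ √(1−ρ_J²) = sin(π/30) = 0.1045285.
ω* = 2 / (1 + 0.1045285) = 2 / 1.1045285 ≈ 1.810727.
ρ_SOR = ω* − 1 ≈ 0.810727.

ω* = 1.810727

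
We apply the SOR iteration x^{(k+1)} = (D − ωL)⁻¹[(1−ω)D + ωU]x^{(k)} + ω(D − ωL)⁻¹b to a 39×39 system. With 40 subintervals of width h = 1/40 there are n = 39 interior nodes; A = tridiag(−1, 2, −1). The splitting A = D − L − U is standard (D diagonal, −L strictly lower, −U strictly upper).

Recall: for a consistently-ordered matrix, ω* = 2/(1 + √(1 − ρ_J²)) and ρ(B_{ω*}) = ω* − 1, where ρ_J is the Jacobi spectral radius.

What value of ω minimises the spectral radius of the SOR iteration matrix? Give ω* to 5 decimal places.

ω* = 1.85450

n=39: λ(B_J) = 1 − λ(A)/2 = cos(kπ/40); k=1 gives ρ_J = 0.99692.
√(1 − cos²(π/40)) = sin(π/40) ≈ 0.078459.
[ω*] 2 ÷ (1 + 0.078459) = 2 ÷ 1.078459 = 1.85450.
and ρ(B_{ω*}) = 1.85450 − 1 = 0.85450.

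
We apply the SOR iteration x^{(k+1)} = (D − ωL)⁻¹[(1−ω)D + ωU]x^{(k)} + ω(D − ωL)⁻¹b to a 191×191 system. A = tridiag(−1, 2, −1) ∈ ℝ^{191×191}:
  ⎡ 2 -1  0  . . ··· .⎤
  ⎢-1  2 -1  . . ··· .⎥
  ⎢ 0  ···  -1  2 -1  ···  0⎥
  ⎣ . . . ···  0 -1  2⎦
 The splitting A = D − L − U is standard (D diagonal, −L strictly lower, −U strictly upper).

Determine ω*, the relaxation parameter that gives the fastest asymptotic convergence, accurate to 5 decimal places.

ω* = 1.96780

[ρ_J] n=191: ρ(B_J) = cos(π/(n+1)) = cos(π/192) = 0.99987.
√(1−ρ_J²) = |sin(π/192)| = 0.016362
Then 2/(1+√(1−ρ_J²)) = 2/(1+0.016362); ω* = 2/1.016362 = 1.96780.
Hence ρ(B_{ω*}) = 1.96780 − 1 = 0.96780.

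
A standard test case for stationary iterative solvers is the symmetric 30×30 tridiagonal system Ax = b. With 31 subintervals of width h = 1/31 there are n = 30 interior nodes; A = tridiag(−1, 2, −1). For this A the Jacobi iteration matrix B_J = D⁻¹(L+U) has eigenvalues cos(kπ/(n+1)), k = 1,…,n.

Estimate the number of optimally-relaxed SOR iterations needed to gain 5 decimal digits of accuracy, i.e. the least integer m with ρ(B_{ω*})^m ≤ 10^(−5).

m = 57

ρ_J = max_k |cos(kπ/31)| = cos(π/31) = 0.9948693
root = sin(π/31) = 0.1011683  (since 1−cos² = sin²).
[ω*] 2 ÷ (1 + 0.1011683) = 2 ÷ 1.1011683 = 1.8162528.
[ρ_SOR] ω* − 1 = 0.8162528.
(0.8162528)^m ≤ 10^{−5}  ⇒  m·ln(0.8162528) ≤ −5·ln10  ⇒  m ≥ 56.705  ⇒  m = 57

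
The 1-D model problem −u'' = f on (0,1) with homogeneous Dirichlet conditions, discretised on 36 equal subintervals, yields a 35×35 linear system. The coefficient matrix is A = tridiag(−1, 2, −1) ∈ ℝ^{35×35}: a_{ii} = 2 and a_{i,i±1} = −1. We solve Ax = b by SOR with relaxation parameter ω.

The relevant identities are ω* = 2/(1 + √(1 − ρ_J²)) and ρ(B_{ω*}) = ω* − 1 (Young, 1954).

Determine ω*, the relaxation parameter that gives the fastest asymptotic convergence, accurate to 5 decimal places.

ω* = 1.83966

½·tridiag(1,0,1) at n=35: λ_k = cos(kπ/36); max |λ| at k=1 ⇒ ρ_J = cos(π/36) ≈ 0.99619.
root = sin(π/36) = 0.087156  (since 1−cos² = sin²).
Young: ω* = 2/(1+√(1−ρ_J²)) = 2/(1+0.087156) = 2/1.087156 = 1.83966.
ρ(B_{ω*}) = ω*−1 = 0.83966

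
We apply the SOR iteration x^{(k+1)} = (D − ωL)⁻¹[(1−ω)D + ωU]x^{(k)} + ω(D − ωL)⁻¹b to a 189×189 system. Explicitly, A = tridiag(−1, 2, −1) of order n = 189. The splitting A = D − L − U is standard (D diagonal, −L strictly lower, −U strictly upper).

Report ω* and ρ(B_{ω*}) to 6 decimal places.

ρ_J = max_k |cos(kπ/190)| = cos(π/190) = 0.999863
√(1−ρ_J²) simplifies to sin(π/190) = 0.0165339.
ω* = 2/(1+0.0165339) = 1.967470
ρ(B_{ω*}) = ω*−1 = 0.967470

ω* = 1.967470, ρ_SOR = 0.967470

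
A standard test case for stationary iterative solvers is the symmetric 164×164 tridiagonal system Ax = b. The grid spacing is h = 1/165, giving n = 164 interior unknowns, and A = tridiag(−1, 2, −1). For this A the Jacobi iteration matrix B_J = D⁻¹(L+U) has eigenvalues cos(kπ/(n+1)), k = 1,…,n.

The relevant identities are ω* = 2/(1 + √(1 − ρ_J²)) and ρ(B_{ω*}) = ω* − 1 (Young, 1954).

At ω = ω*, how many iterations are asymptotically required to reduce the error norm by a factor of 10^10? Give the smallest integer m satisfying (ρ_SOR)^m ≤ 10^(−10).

m = 605

n=164: λ(B_J) = 1 − λ(A)/2 = cos(kπ/165); k=1 gives ρ_J = 0.9998187.
1 − cos²(π/165) = sin²(π/165) ⇒ √(1−ρ_J²) = sin(π/165) = 0.0190388.
ω* = 2/(1 + 0.0190388) = 2/1.0190388 = 1.9626338.
Hence ρ(B_{ω*}) = 1.9626338 − 1 = 0.9626338.
m ≥ 10·ln10 / (−ln 0.9626338) = 604.637; smallest integer m = 605.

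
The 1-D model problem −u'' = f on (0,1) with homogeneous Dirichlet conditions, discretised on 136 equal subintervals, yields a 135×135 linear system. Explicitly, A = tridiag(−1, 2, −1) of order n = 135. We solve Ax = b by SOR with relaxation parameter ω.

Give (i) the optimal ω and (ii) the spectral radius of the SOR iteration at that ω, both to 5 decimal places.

½·tridiag(1,0,1) at n=135: λ_k = cos(kπ/136); max |λ| at k=1 ⇒ ρ_J = cos(π/136) ≈ 0.99973.
√(1 − cos²(π/136)) = sin(π/136) ≈ 0.023098.
[ω*] 2 ÷ (1 + 0.023098) = 2 ÷ 1.023098 = 1.95485.
At ω = 1.95485 every |λ(B_ω)| = ω−1, so ρ_SOR = 0.95485.

ω* = 1.95485, ρ_SOR = 0.95485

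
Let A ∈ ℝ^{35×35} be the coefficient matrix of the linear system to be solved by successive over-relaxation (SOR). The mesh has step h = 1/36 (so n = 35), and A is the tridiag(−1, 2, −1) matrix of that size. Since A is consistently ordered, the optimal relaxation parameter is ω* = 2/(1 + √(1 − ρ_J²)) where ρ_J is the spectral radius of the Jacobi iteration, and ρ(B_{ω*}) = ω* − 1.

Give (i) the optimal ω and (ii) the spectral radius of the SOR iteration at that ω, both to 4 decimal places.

B_J for the 35×35 system has eigenvalues cos(kπ/36); ρ_J = cos(π/36) = 0.9962.
√(1−ρ_J²) = |sin(π/36)| = 0.08716
ω* = 2/(1+0.08716) = 1.8397
At ω = 1.8397 every |λ(B_ω)| = ω−1, so ρ_SOR = 0.8397.

ω* = 1.8397, ρ_SOR = 0.8397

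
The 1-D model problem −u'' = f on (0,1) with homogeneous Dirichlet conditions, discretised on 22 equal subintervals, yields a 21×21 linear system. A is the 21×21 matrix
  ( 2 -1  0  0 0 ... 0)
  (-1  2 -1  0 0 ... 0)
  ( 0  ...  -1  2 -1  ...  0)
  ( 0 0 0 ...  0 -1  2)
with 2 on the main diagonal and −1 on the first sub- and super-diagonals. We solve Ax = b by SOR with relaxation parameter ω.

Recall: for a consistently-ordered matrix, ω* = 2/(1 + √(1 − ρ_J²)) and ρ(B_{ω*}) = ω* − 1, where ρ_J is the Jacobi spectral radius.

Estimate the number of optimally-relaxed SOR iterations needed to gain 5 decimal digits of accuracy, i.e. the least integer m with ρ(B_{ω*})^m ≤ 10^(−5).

m = 41

[ρ_J] n=21: ρ(B_J) = cos(π/(n+1)) = cos(π/22) = 0.9898214.
√(1−ρ_J²) = |sin(π/22)| = 0.1423148
Then 2/(1+√(1−ρ_J²)) = 2/(1+0.1423148); ω* = 2/1.1423148 = 1.7508309.
At ω = 1.7508309 every |λ(B_ω)| = ω−1, so ρ_SOR = 0.7508309.
For 5 digits: m = 5·ln10 / (−ln 0.7508309) = 11.5129/0.286575 = 40.174; round up → m = 41.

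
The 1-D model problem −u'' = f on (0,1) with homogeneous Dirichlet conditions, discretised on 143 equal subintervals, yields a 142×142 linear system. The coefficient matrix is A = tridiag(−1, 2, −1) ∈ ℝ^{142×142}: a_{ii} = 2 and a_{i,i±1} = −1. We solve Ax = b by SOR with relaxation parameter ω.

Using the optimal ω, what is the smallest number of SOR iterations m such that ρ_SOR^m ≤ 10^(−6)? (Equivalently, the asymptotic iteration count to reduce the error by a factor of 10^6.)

m = 315

ρ_J = max_k |cos(kπ/143)| = cos(π/143) = 0.9997587
√(1−ρ_J²) simplifies to sin(π/143) = 0.0219674.
ω* = 2 / (1 + 0.0219674) = 2 / 1.0219674 ≈ 1.9570096.
ρ(B_{ω*}) = ω*−1 = 0.9570096
For 6 digits: m = 6·ln10 / (−ln 0.9570096) = 13.8155/0.0439419 = 314.404; round up → m = 315.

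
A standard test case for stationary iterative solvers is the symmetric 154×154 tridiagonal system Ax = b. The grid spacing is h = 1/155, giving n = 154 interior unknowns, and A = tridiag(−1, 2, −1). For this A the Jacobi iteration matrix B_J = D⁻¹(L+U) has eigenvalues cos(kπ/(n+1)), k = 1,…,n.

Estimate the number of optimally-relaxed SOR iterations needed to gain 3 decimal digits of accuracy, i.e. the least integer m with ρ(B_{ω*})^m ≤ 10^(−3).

½·tridiag(1,0,1) at n=154: λ_k = cos(kπ/155); max |λ| at k=1 ⇒ ρ_J = cos(π/155) ≈ 0.9997946.
root = sin(π/155) = 0.0202670  (since 1−cos² = sin²).
[ω*] 2 ÷ (1 + 0.0202670) = 2 ÷ 1.0202670 = 1.9602712.
[ρ_SOR] ω* − 1 = 0.9602712.
For 3 digits: m = 3·ln10 / (−ln 0.9602712) = 6.90776/0.0405395 = 170.396; round up → m = 171.

m = 171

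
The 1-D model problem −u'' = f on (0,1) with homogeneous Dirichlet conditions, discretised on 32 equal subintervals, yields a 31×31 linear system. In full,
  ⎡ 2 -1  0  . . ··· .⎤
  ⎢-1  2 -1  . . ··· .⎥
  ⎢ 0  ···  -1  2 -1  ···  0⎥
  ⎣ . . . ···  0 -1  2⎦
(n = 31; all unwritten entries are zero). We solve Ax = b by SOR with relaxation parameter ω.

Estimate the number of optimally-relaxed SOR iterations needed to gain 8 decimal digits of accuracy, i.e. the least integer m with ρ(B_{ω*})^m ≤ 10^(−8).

spectrum of D⁻¹(L+U) = {cos(kπ/32) : 1≤k≤31}; ρ_J = cos(π/32) = 0.9951847.
√(1 − cos²(π/32)) = sin(π/32) ≈ 0.0980171.
ω* = 2/(1 + 0.0980171) = 2/1.0980171 = 1.8214653.
[ρ_SOR] ω* − 1 = 0.8214653.
ρ_SOR^m ≤ 10^(−8) ⇔ m ≥ 8·ln10/(−ln 0.8214653) = 18.4207/0.196666 = 93.665; m = ⌈93.665⌉ = 94.

m = 94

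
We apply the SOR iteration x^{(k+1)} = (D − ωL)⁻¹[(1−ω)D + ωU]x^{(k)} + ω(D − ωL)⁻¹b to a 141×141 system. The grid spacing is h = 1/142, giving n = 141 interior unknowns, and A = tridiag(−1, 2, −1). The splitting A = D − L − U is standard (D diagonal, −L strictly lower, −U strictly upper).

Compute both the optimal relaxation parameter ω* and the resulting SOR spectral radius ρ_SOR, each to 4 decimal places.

[ρ_J] n=141: ρ(B_J) = cos(π/(n+1)) = cos(π/142) = 0.9998.
1 − cos²(π/142) = sin²(π/142) ⇒ √(1−ρ_J²) = sin(π/142) = 0.02212.
ω* = 2/(1 + 0.02212) = 2/1.02212 = 1.9567.
Hence ρ(B_{ω*}) = 1.9567 − 1 = 0.9567.

ω* = 1.9567, ρ_SOR = 0.9567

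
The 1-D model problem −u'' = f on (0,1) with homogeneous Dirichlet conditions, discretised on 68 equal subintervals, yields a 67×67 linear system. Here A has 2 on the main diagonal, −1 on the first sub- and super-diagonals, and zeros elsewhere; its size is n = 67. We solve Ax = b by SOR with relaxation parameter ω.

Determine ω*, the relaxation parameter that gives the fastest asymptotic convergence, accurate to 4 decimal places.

n=67: λ(B_J) = 1 − λ(A)/2 = cos(kπ/68); k=1 gives ρ_J = 0.9989.
1 − cos²(π/68) = sin²(π/68) ⇒ √(1−ρ_J²) = sin(π/68) = 0.04618.
ω* = 2/(1 + 0.04618) = 2/1.04618 = 1.9117.
[ρ_SOR] ω* − 1 = 0.9117.

ω* = 1.9117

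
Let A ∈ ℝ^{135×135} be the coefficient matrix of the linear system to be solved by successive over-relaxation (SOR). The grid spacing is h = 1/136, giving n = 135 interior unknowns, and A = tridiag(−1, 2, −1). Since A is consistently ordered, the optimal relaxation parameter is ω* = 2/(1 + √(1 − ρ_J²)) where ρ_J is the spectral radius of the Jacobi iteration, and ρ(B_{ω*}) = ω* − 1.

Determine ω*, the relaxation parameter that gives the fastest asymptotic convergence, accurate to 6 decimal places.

[ρ_J] n=135: ρ(B_J) = cos(π/(n+1)) = cos(π/136) = 0.999733.
1 − cos²(π/136) = sin²(π/136) ⇒ √(1−ρ_J²) = sin(π/136) = 0.0230979.
Then 2/(1+√(1−ρ_J²)) = 2/(1+0.0230979); ω* = 2/1.0230979 = 1.954847.
At ω = 1.954847 every |λ(B_ω)| = ω−1, so ρ_SOR = 0.954847.

ω* = 1.954847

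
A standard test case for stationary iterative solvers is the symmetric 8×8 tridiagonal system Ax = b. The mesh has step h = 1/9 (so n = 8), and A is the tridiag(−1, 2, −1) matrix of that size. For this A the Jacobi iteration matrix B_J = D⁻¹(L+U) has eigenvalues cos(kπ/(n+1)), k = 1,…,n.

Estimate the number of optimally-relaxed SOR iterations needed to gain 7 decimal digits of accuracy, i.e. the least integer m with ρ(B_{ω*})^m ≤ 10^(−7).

m = 23

spectrum of D⁻¹(L+U) = {cos(kπ/9) : 1≤k≤8}; ρ_J = cos(π/9) = 0.9396926.
root = sin(π/9) = 0.3420201  (since 1−cos² = sin²).
ω* = 2/(1 + 0.3420201) = 2/1.3420201 = 1.4902906.
ρ_SOR = ω* − 1 ≈ 0.4902906.
For 7 digits: m = 7·ln10 / (−ln 0.4902906) = 16.1181/0.712757 = 22.614; round up → m = 23.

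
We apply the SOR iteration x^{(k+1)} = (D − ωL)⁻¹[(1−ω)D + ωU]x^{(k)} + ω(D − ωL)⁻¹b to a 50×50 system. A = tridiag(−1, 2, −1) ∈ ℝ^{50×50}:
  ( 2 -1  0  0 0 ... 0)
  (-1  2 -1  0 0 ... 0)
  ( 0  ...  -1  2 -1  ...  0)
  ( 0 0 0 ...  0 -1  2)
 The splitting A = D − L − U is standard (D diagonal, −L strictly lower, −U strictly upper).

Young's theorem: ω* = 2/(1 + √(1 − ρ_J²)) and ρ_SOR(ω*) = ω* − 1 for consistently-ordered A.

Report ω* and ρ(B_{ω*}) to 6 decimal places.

ρ_J = max_k |cos(kπ/51)| = cos(π/51) = 0.998103
√(1−ρ_J²) simplifies to sin(π/51) = 0.0615609.
ω* = 2/(1 + 0.0615609) = 2/1.0615609 = 1.884018.
and ρ(B_{ω*}) = 1.884018 − 1 = 0.884018.

ω* = 1.884018, ρ_SOR = 0.884018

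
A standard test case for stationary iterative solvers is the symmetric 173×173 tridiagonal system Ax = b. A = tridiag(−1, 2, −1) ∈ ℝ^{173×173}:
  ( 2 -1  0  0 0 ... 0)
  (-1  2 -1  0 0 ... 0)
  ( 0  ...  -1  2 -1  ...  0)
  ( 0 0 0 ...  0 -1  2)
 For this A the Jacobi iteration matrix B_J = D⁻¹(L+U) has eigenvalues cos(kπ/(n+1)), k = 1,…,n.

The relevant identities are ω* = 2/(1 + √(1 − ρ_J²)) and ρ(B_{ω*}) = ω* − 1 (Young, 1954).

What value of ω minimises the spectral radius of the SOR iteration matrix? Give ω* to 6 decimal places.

ω* = 1.964532

[ρ_J] n=173: ρ(B_J) = cos(π/(n+1)) = cos(π/174) = 0.999837.
√(1−ρ_J²) = |sin(π/174)| = 0.0180541
ω* = 2/(1+0.0180541) = 1.964532
At ω = 1.964532 every |λ(B_ω)| = ω−1, so ρ_SOR = 0.964532.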